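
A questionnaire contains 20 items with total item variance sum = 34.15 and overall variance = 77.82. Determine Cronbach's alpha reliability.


alpha = (k/(k-1)) * (1 - sum(si^2)/s_total^2)
= (20/19) * (1 - 34.15/77.82)
alpha = 0.5907

0.5907


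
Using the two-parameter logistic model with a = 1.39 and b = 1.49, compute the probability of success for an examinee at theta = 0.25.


a*(theta - b) = 1.39 * (0.25 - 1.49) = -1.7236
exp(--1.7236) = 5.6047
P = 1 / (1 + 5.6047)
P = 0.1514

0.1514


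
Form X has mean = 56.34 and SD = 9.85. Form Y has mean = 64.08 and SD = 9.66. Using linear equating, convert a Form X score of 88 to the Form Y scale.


slope = SD_Y / SD_X = 9.66 / 9.85 ~ 0.9807
intercept = mean_Y - slope * mean_X = 64.08 - (9.66 / 9.85) * 56.34 ~ 8.8268
Y = slope * X + intercept. To avoid rounding drift from the rounded slope/intercept, evaluate the equivalent form Y = mean_Y + SD_Y * (X - mean_X) / SD_X at full precision:
Y = 64.08 + 9.66 * (88 - 56.34) / 9.85
Y = 64.08 + 9.66 * 31.66 / 9.85
Y = 64.08 + 305.8356 / 9.85
Y = 64.08 + 31.0493
Y = 95.1293

95.1293


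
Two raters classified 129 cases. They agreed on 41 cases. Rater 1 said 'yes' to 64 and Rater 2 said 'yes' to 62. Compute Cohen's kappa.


P_o = 41/129 = 0.317829
P_e = (64*62 + 65*67) / 16641 = 0.50015
kappa = (P_o - P_e) / (1 - P_e)
kappa = (0.317829 - 0.50015) / (1 - 0.50015)
kappa = -0.3648

-0.3648


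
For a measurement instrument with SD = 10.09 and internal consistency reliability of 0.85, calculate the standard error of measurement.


SEM = SD * sqrt(1 - rxx)
SEM = 10.09 * sqrt(1 - 0.85)
SEM = 10.09 * sqrt(0.15) = 10.09 * 0.387298
SEM = 3.9078

3.9078


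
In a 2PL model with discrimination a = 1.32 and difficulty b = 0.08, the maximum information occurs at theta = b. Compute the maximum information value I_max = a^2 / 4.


For 2PL, max info at theta = b = 0.08
I_max = a^2 / 4 = 1.32^2 / 4
= 1.7424 / 4
I_max = 0.4356

0.4356


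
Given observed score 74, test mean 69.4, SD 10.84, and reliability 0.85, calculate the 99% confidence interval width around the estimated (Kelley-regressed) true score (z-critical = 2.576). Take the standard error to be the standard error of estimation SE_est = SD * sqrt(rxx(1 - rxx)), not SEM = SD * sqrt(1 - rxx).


True score estimate = 0.85*74 + 0.15*69.4 = 73.31
SE_est = SD * sqrt(rxx * (1 - rxx)) = 10.84 * sqrt(0.85 * 0.15) = 10.84 * sqrt(0.1275) = 3.870654
CI = T_est +/- z * SE_est, so width = 2 * z * SE_est = 2 * 2.576 * 3.870654
Width = 19.9416

19.9416


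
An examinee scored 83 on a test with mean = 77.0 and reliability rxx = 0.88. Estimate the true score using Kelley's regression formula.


T_est = rxx * X + (1 - rxx) * mean
T_est = 0.88 * 83 + 0.12 * 77.0
T_est = 73.04 + 9.24
T_est = 82.28

82.28


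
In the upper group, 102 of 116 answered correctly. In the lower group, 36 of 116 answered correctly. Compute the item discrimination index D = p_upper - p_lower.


p_upper = 102/116 = 0.8793
p_lower = 36/116 = 0.3103
D = 0.8793 - 0.3103 = 0.569

0.569


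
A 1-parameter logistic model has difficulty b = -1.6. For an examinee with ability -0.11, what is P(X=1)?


theta - b = -0.11 - -1.6 = 1.49
exp(-(theta - b)) = exp(-1.49) = 0.2254
P = 1 / (1 + 0.2254)
P = 0.8161

0.8161


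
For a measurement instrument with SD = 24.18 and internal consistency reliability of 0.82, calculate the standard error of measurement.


SEM = SD * sqrt(1 - rxx)
SEM = 24.18 * sqrt(1 - 0.82)
SEM = 24.18 * sqrt(0.18) = 24.18 * 0.424264
SEM = 10.2587

10.2587


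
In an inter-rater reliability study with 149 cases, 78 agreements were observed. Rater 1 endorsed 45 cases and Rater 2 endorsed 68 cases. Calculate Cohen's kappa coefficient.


P_o = 78/149 = 0.52349
P_e = (45*68 + 104*81) / 22201 = 0.517274
kappa = (P_o - P_e) / (1 - P_e)
kappa = (0.52349 - 0.517274) / (1 - 0.517274)
kappa = 0.0129

0.0129


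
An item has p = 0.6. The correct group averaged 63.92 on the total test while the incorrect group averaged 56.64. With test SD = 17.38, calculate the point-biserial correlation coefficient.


q = 1 - p = 0.4
rpb = ((M1 - M0) / SD) * sqrt(p * q)
rpb = ((63.92 - 56.64) / 17.38) * sqrt(0.6 * 0.4)
rpb = 0.2052

0.2052


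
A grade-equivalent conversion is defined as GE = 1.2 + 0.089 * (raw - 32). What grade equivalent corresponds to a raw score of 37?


raw - median = 37 - 32 = 5
slope * diff = 0.089 * 5 = 0.445
GE = 1.2 + 0.445
GE = 1.645

1.645


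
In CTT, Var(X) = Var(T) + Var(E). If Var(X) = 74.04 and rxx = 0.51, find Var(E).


var_true = rxx * var_obs = 0.51 * 74.04 = 37.7604
var_error = var_obs - var_true
var_error = 74.04 - 37.7604
var_error = 36.2796

36.2796


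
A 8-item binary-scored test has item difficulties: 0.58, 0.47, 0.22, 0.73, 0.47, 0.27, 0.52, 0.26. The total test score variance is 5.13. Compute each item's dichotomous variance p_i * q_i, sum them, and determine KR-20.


For each item, compute p_i * q_i:
  Item 1: 0.58 * 0.42 = 0.2436
  Item 2: 0.47 * 0.53 = 0.2491
  Item 3: 0.22 * 0.78 = 0.1716
  Item 4: 0.73 * 0.27 = 0.1971
  Item 5: 0.47 * 0.53 = 0.2491
  Item 6: 0.27 * 0.73 = 0.1971
  Item 7: 0.52 * 0.48 = 0.2496
  Item 8: 0.26 * 0.74 = 0.1924
Sum(p_i * q_i) = 0.2436 + 0.2491 + 0.1716 + 0.1971 + 0.2491 + 0.1971 + 0.2496 + 0.1924 = 1.7496
KR-20 = (k/(k-1)) * (1 - Sum(p_i*q_i) / Var_total)
= (8/7) * (1 - 1.7496/5.13)
= 1.1429 * 0.6589
KR-20 = 0.7531

0.7531


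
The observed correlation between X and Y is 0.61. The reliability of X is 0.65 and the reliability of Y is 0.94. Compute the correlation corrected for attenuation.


r_corrected = rxy / sqrt(rxx * ryy)
= 0.61 / sqrt(0.65 * 0.94)
= 0.61 / sqrt(0.611)
= 0.61 / 0.781665
r_corrected = 0.7804

0.7804


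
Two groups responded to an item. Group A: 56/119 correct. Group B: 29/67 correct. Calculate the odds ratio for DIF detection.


Odds_A = 56/63 = 0.8889
Odds_B = 29/38 = 0.7632
OR = Odds_A / Odds_B = 0.8889 / 0.7632
Exactly, OR = (56 * 38) / (63 * 29) = 2128 / 1827
OR = 1.1648

1.1648


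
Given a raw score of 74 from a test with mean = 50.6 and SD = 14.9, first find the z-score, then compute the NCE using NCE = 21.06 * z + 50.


z = (X - mean) / SD = (74 - 50.6) / 14.9
z = 23.4 / 14.9
z = 1.5705
NCE = NCE = 21.06z + 50
Carry z at full precision (z = 23.4 / 14.9) into the conversion:
NCE = 21.06 * (23.4 / 14.9) + 50 = 492.804 / 14.9 + 50
NCE = 33.0741 + 50
NCE = 83.0741

83.0741


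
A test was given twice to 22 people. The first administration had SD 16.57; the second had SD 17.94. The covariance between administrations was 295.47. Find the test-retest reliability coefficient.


r = cov(X,Y) / (SD_X * SD_Y)
r = 295.47 / (16.57 * 17.94)
r = 295.47 / 297.2658
r = 0.994

0.994


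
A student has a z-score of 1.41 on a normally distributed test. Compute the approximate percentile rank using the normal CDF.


CDF(z) = 0.5 * (1 + erf(z/sqrt(2)))
erf(0.997) = 0.8415
CDF = 0.9207
Percentile rank = 0.9207 * 100 = 92.07

92.07


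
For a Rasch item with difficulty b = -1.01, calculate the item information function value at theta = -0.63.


P = 1/(1+exp(-(-0.63--1.01))) = 0.5939
I = P*(1-P) = 0.5939 * 0.4061
I = 0.2412

0.2412


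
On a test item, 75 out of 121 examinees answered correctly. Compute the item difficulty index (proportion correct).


Item difficulty p = number correct / total examinees
p = 75 / 121
p = 0.6198

0.6198


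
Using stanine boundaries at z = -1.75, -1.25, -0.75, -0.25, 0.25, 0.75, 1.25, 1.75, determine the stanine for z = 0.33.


Stanine boundaries: [-1.75, -1.25, -0.75, -0.25, 0.25, 0.75, 1.25, 1.75]
z = 0.33
Check each boundary:
  z >= -1.75 -> could be stanine 2
  z >= -1.25 -> could be stanine 3
  z >= -0.75 -> could be stanine 4
  z >= -0.25 -> could be stanine 5
  z >= 0.25 -> could be stanine 6
  z < 0.75
  z < 1.25
  z < 1.75
Highest qualifying boundary gives stanine = 6

6


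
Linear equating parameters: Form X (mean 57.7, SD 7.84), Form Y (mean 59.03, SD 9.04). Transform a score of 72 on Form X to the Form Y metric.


slope = SD_Y / SD_X = 9.04 / 7.84 ~ 1.1531
intercept = mean_Y - slope * mean_X = 59.03 - (9.04 / 7.84) * 57.7 ~ -7.5016
Y = slope * X + intercept. To avoid rounding drift from the rounded slope/intercept, evaluate the equivalent form Y = mean_Y + SD_Y * (X - mean_X) / SD_X at full precision:
Y = 59.03 + 9.04 * (72 - 57.7) / 7.84
Y = 59.03 + 9.04 * 14.3 / 7.84
Y = 59.03 + 129.272 / 7.84
Y = 59.03 + 16.4888
Y = 75.5188

75.5188


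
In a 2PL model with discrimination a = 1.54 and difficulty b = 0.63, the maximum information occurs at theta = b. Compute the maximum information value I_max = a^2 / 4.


For 2PL, max info at theta = b = 0.63
I_max = a^2 / 4 = 1.54^2 / 4
= 2.3716 / 4
I_max = 0.5929

0.5929


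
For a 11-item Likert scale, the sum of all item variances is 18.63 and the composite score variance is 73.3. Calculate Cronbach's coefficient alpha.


alpha = (k/(k-1)) * (1 - sum(si^2)/s_total^2)
= (11/10) * (1 - 18.63/73.3)
alpha = 0.8204

0.8204


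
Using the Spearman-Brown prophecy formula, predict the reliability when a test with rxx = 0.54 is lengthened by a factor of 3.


r_new = (n * rxx) / (1 + (n-1) * rxx)
r_new = (3 * 0.54) / (1 + 2 * 0.54)
r_new = 1.62 / 2.08
r_new = 0.7788

0.7788


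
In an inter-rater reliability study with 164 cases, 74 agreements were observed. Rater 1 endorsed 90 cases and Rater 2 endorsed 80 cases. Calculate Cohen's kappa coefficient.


P_o = 74/164 = 0.45122
P_e = (90*80 + 74*84) / 26896 = 0.49881
kappa = (P_o - P_e) / (1 - P_e)
kappa = (0.45122 - 0.49881) / (1 - 0.49881)
kappa = -0.095

-0.095


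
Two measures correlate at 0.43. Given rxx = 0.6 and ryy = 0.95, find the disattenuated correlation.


r_corrected = rxy / sqrt(rxx * ryy)
= 0.43 / sqrt(0.6 * 0.95)
= 0.43 / sqrt(0.57)
= 0.43 / 0.754983
r_corrected = 0.5695

0.5695


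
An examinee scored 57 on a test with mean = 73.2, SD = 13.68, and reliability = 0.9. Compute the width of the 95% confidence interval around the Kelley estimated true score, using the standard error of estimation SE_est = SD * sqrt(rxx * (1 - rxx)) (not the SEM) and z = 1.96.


True score estimate = 0.9*57 + 0.1*73.2 = 58.62
SE_est = SD * sqrt(rxx * (1 - rxx)) = 13.68 * sqrt(0.9 * 0.1) = 13.68 * sqrt(0.09) = 4.104
CI = T_est +/- z * SE_est, so width = 2 * z * SE_est = 2 * 1.96 * 4.104
Width = 16.0877

16.0877


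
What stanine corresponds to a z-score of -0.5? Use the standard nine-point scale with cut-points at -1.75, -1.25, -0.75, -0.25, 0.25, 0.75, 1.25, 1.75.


Stanine boundaries: [-1.75, -1.25, -0.75, -0.25, 0.25, 0.75, 1.25, 1.75]
z = -0.5
Check each boundary:
  z >= -1.75 -> could be stanine 2
  z >= -1.25 -> could be stanine 3
  z >= -0.75 -> could be stanine 4
  z < -0.25
  z < 0.25
  z < 0.75
  z < 1.25
  z < 1.75
Highest qualifying boundary gives stanine = 4

4


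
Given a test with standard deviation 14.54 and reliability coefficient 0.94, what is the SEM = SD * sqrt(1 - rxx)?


SEM = SD * sqrt(1 - rxx)
SEM = 14.54 * sqrt(1 - 0.94)
SEM = 14.54 * sqrt(0.06) = 14.54 * 0.244949
SEM = 3.5616

3.5616


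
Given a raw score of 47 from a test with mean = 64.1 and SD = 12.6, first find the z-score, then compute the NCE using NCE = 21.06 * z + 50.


z = (X - mean) / SD = (47 - 64.1) / 12.6
z = -17.1 / 12.6
z = -1.3571
NCE = NCE = 21.06z + 50
Carry z at full precision (z = -17.1 / 12.6) into the conversion:
NCE = 21.06 * (-17.1 / 12.6) + 50 = -360.126 / 12.6 + 50
NCE = -28.5814 + 50
NCE = 21.4186

21.4186


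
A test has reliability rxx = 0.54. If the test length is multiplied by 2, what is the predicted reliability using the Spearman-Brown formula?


r_new = (n * rxx) / (1 + (n-1) * rxx)
r_new = (2 * 0.54) / (1 + 1 * 0.54)
r_new = 1.08 / 1.54
r_new = 0.7013

0.7013


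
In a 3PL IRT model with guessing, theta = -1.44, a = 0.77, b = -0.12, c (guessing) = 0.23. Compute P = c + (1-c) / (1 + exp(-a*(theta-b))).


logit = 0.77*(-1.44 - -0.12) = -1.0164
P* = 1/(1 + exp(--1.0164)) = 0.2657
P = 0.23 + (1 - 0.23) * 0.2657
P = 0.4346

0.4346


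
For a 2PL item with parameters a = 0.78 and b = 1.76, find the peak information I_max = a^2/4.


For 2PL, max info at theta = b = 1.76
I_max = a^2 / 4 = 0.78^2 / 4
= 0.6084 / 4
I_max = 0.1521

0.1521


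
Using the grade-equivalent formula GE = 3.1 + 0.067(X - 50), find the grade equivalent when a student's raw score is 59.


raw - median = 59 - 50 = 9
slope * diff = 0.067 * 9 = 0.603
GE = 3.1 + 0.603
GE = 3.703

3.703


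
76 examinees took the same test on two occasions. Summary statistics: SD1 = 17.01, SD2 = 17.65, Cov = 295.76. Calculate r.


r = cov(X,Y) / (SD_X * SD_Y)
r = 295.76 / (17.01 * 17.65)
r = 295.76 / 300.2265
r = 0.9851

0.9851


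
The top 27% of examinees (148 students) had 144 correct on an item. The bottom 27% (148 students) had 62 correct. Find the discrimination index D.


p_upper = 144/148 = 0.973
p_lower = 62/148 = 0.4189
D = 0.973 - 0.4189 = 0.5541

0.5541


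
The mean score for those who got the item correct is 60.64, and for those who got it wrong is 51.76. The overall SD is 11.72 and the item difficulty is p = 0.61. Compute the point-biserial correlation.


q = 1 - p = 0.39
rpb = ((M1 - M0) / SD) * sqrt(p * q)
rpb = ((60.64 - 51.76) / 11.72) * sqrt(0.61 * 0.39)
rpb = 0.3696

0.3696


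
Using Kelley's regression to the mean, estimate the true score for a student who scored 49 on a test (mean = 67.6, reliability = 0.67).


T_est = rxx * X + (1 - rxx) * mean
T_est = 0.67 * 49 + 0.33 * 67.6
T_est = 32.83 + 22.308
T_est = 55.138

55.138


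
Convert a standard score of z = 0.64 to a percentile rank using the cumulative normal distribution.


CDF(z) = 0.5 * (1 + erf(z/sqrt(2)))
erf(0.4525) = 0.4778
CDF = 0.7389
Percentile rank = 0.7389 * 100 = 73.89

73.89


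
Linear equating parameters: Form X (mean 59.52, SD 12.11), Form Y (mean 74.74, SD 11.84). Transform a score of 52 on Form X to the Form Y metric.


slope = SD_Y / SD_X = 11.84 / 12.11 ~ 0.9777
intercept = mean_Y - slope * mean_X = 74.74 - (11.84 / 12.11) * 59.52 ~ 16.547
Y = slope * X + intercept. To avoid rounding drift from the rounded slope/intercept, evaluate the equivalent form Y = mean_Y + SD_Y * (X - mean_X) / SD_X at full precision:
Y = 74.74 + 11.84 * (52 - 59.52) / 12.11
Y = 74.74 - 11.84 * 7.52 / 12.11
Y = 74.74 - 89.0368 / 12.11
Y = 74.74 - 7.3523
Y = 67.3877

67.3877


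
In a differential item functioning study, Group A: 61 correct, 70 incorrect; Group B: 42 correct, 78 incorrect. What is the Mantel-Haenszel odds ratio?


Odds_A = 61/70 = 0.8714
Odds_B = 42/78 = 0.5385
OR = Odds_A / Odds_B = 0.8714 / 0.5385
Exactly, OR = (61 * 78) / (70 * 42) = 4758 / 2940
OR = 1.6184

1.6184


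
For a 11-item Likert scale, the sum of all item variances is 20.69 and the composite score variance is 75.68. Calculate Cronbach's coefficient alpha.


alpha = (k/(k-1)) * (1 - sum(si^2)/s_total^2)
= (11/10) * (1 - 20.69/75.68)
alpha = 0.7993

0.7993


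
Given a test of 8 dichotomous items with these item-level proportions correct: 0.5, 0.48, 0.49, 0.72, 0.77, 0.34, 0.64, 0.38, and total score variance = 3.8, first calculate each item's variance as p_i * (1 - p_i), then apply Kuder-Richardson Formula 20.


For each item, compute p_i * q_i:
  Item 1: 0.5 * 0.5 = 0.25
  Item 2: 0.48 * 0.52 = 0.2496
  Item 3: 0.49 * 0.51 = 0.2499
  Item 4: 0.72 * 0.28 = 0.2016
  Item 5: 0.77 * 0.23 = 0.1771
  Item 6: 0.34 * 0.66 = 0.2244
  Item 7: 0.64 * 0.36 = 0.2304
  Item 8: 0.38 * 0.62 = 0.2356
Sum(p_i * q_i) = 0.25 + 0.2496 + 0.2499 + 0.2016 + 0.1771 + 0.2244 + 0.2304 + 0.2356 = 1.8186
KR-20 = (k/(k-1)) * (1 - Sum(p_i*q_i) / Var_total)
= (8/7) * (1 - 1.8186/3.8)
= 1.1429 * 0.5214
KR-20 = 0.5959

0.5959


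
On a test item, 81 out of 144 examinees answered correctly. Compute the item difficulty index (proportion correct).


Item difficulty p = number correct / total examinees
p = 81 / 144
p = 0.5625

0.5625


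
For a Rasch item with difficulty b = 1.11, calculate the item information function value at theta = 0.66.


P = 1/(1+exp(-(0.66-1.11))) = 0.3894
I = P*(1-P) = 0.3894 * 0.6106
I = 0.2378

0.2378


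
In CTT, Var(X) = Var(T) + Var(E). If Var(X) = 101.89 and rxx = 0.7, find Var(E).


var_true = rxx * var_obs = 0.7 * 101.89 = 71.323
var_error = var_obs - var_true
var_error = 101.89 - 71.323
var_error = 30.567

30.567


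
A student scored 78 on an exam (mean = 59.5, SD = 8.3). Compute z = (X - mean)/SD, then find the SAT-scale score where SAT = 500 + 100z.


z = (X - mean) / SD = (78 - 59.5) / 8.3
z = 18.5 / 8.3
z = 2.2289
SAT-scale = SAT = 500 + 100z
Carry z at full precision (z = 18.5 / 8.3) into the conversion:
SAT-scale = 500 + 100 * (18.5 / 8.3) = 500 + 1850 / 8.3
SAT-scale = 500 + 222.8916
SAT-scale = 722.8916

722.8916


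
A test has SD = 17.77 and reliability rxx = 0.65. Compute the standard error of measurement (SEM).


SEM = SD * sqrt(1 - rxx)
SEM = 17.77 * sqrt(1 - 0.65)
SEM = 17.77 * sqrt(0.35) = 17.77 * 0.591608
SEM = 10.5129

10.5129


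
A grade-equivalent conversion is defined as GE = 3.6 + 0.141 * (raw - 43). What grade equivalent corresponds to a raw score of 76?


raw - median = 76 - 43 = 33
slope * diff = 0.141 * 33 = 4.653
GE = 3.6 + 4.653
GE = 8.253

8.253


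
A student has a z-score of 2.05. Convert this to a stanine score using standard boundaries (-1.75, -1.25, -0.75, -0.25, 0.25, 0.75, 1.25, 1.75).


Stanine boundaries: [-1.75, -1.25, -0.75, -0.25, 0.25, 0.75, 1.25, 1.75]
z = 2.05
Check each boundary:
  z >= -1.75 -> could be stanine 2
  z >= -1.25 -> could be stanine 3
  z >= -0.75 -> could be stanine 4
  z >= -0.25 -> could be stanine 5
  z >= 0.25 -> could be stanine 6
  z >= 0.75 -> could be stanine 7
  z >= 1.25 -> could be stanine 8
  z >= 1.75 -> could be stanine 9
Highest qualifying boundary gives stanine = 9

9


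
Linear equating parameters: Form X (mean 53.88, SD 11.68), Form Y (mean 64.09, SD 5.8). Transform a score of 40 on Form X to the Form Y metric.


slope = SD_Y / SD_X = 5.8 / 11.68 ~ 0.4966
intercept = mean_Y - slope * mean_X = 64.09 - (5.8 / 11.68) * 53.88 ~ 37.3345
Y = slope * X + intercept. To avoid rounding drift from the rounded slope/intercept, evaluate the equivalent form Y = mean_Y + SD_Y * (X - mean_X) / SD_X at full precision:
Y = 64.09 + 5.8 * (40 - 53.88) / 11.68
Y = 64.09 - 5.8 * 13.88 / 11.68
Y = 64.09 - 80.504 / 11.68
Y = 64.09 - 6.8925
Y = 57.1975

57.1975


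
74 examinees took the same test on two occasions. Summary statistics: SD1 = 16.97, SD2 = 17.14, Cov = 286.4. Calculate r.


r = cov(X,Y) / (SD_X * SD_Y)
r = 286.4 / (16.97 * 17.14)
r = 286.4 / 290.8658
r = 0.9846

0.9846


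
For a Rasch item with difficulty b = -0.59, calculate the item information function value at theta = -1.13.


P = 1/(1+exp(-(-1.13--0.59))) = 0.3682
I = P*(1-P) = 0.3682 * 0.6318
I = 0.2326

0.2326


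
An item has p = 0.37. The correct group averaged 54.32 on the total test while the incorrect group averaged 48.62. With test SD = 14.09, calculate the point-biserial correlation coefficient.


q = 1 - p = 0.63
rpb = ((M1 - M0) / SD) * sqrt(p * q)
rpb = ((54.32 - 48.62) / 14.09) * sqrt(0.37 * 0.63)
rpb = 0.1953

0.1953


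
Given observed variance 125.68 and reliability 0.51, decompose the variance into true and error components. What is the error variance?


var_true = rxx * var_obs = 0.51 * 125.68 = 64.0968
var_error = var_obs - var_true
var_error = 125.68 - 64.0968
var_error = 61.5832

61.5832


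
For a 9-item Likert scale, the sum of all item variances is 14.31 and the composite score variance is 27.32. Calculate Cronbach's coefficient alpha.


alpha = (k/(k-1)) * (1 - sum(si^2)/s_total^2)
= (9/8) * (1 - 14.31/27.32)
alpha = 0.5357

0.5357


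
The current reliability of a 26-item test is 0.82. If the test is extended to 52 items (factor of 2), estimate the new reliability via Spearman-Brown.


r_new = (n * rxx) / (1 + (n-1) * rxx)
r_new = (2 * 0.82) / (1 + 1 * 0.82)
r_new = 1.64 / 1.82
r_new = 0.9011

0.9011


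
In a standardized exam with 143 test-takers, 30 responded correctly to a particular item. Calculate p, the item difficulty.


Item difficulty p = number correct / total examinees
p = 30 / 143
p = 0.2098

0.2098


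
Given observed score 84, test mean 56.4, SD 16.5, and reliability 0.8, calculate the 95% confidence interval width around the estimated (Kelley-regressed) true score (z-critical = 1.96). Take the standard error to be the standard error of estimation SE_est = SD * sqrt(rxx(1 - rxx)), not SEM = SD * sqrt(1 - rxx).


True score estimate = 0.8*84 + 0.2*56.4 = 78.48
SE_est = SD * sqrt(rxx * (1 - rxx)) = 16.5 * sqrt(0.8 * 0.2) = 16.5 * sqrt(0.16) = 6.6
CI = T_est +/- z * SE_est, so width = 2 * z * SE_est = 2 * 1.96 * 6.6
Width = 25.872

25.872


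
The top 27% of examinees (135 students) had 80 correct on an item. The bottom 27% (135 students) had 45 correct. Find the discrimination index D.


p_upper = 80/135 = 0.5926
p_lower = 45/135 = 0.3333
D = 0.5926 - 0.3333 = 0.2593

0.2593


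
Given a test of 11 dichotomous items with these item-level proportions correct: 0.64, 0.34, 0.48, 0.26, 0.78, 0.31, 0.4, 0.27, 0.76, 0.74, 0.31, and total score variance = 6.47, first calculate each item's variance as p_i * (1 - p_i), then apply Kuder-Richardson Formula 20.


For each item, compute p_i * q_i:
  Item 1: 0.64 * 0.36 = 0.2304
  Item 2: 0.34 * 0.66 = 0.2244
  Item 3: 0.48 * 0.52 = 0.2496
  Item 4: 0.26 * 0.74 = 0.1924
  Item 5: 0.78 * 0.22 = 0.1716
  Item 6: 0.31 * 0.69 = 0.2139
  Item 7: 0.4 * 0.6 = 0.24
  Item 8: 0.27 * 0.73 = 0.1971
  Item 9: 0.76 * 0.24 = 0.1824
  Item 10: 0.74 * 0.26 = 0.1924
  Item 11: 0.31 * 0.69 = 0.2139
Sum(p_i * q_i) = 0.2304 + 0.2244 + 0.2496 + 0.1924 + 0.1716 + 0.2139 + 0.24 + 0.1971 + 0.1824 + 0.1924 + 0.2139 = 2.3081
KR-20 = (k/(k-1)) * (1 - Sum(p_i*q_i) / Var_total)
= (11/10) * (1 - 2.3081/6.47)
= 1.1 * 0.6433
KR-20 = 0.7076

0.7076


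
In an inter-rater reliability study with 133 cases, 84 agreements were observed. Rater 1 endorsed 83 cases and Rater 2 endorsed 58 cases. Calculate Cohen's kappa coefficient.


P_o = 84/133 = 0.631579
P_e = (83*58 + 50*75) / 17689 = 0.484143
kappa = (P_o - P_e) / (1 - P_e)
kappa = (0.631579 - 0.484143) / (1 - 0.484143)
kappa = 0.2858

0.2858


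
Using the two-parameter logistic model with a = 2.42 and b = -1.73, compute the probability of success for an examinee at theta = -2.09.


a*(theta - b) = 2.42 * (-2.09 - -1.73) = -0.8712
exp(--0.8712) = 2.3898
P = 1 / (1 + 2.3898)
P = 0.295

0.295


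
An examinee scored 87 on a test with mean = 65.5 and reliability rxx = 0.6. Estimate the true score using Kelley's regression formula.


T_est = rxx * X + (1 - rxx) * mean
T_est = 0.6 * 87 + 0.4 * 65.5
T_est = 52.2 + 26.2
T_est = 78.4

78.4


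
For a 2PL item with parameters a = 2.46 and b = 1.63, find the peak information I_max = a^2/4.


For 2PL, max info at theta = b = 1.63
I_max = a^2 / 4 = 2.46^2 / 4
= 6.0516 / 4
I_max = 1.5129

1.5129


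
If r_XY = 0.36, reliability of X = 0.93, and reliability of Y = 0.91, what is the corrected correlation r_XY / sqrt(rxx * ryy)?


r_corrected = rxy / sqrt(rxx * ryy)
= 0.36 / sqrt(0.93 * 0.91)
= 0.36 / sqrt(0.8463)
= 0.36 / 0.919946
r_corrected = 0.3913

0.3913


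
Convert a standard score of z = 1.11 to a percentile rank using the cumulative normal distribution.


CDF(z) = 0.5 * (1 + erf(z/sqrt(2)))
erf(0.7849) = 0.733
CDF = 0.8665
Percentile rank = 0.8665 * 100 = 86.65

86.65


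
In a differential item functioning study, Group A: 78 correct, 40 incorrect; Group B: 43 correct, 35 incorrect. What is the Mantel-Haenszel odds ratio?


Odds_A = 78/40 = 1.95
Odds_B = 43/35 = 1.2286
OR = Odds_A / Odds_B = 1.95 / 1.2286
Exactly, OR = (78 * 35) / (40 * 43) = 2730 / 1720
OR = 1.5872

1.5872


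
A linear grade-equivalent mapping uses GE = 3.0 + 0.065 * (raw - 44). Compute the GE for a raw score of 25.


raw - median = 25 - 44 = -19
slope * diff = 0.065 * -19 = -1.235
GE = 3.0 + -1.235
GE = 1.765

1.765


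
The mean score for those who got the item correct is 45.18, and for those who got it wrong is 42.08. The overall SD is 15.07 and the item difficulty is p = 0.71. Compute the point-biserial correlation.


q = 1 - p = 0.29
rpb = ((M1 - M0) / SD) * sqrt(p * q)
rpb = ((45.18 - 42.08) / 15.07) * sqrt(0.71 * 0.29)
rpb = 0.0933

0.0933


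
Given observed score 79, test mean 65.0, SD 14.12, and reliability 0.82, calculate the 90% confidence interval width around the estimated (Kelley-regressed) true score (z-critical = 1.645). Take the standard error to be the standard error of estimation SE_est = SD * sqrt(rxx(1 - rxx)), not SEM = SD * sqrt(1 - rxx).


True score estimate = 0.82*79 + 0.18*65.0 = 76.48
SE_est = SD * sqrt(rxx * (1 - rxx)) = 14.12 * sqrt(0.82 * 0.18) = 14.12 * sqrt(0.1476) = 5.424727
CI = T_est +/- z * SE_est, so width = 2 * z * SE_est = 2 * 1.645 * 5.424727
Width = 17.8474

17.8474


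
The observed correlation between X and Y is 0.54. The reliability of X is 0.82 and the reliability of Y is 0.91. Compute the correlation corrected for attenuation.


r_corrected = rxy / sqrt(rxx * ryy)
= 0.54 / sqrt(0.82 * 0.91)
= 0.54 / sqrt(0.7462)
= 0.54 / 0.863829
r_corrected = 0.6251

0.6251


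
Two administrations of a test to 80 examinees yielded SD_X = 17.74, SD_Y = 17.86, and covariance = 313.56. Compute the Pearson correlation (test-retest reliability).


r = cov(X,Y) / (SD_X * SD_Y)
r = 313.56 / (17.74 * 17.86)
r = 313.56 / 316.8364
r = 0.9897

0.9897


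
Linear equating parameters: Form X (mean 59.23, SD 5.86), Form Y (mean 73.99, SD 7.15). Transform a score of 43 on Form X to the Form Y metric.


slope = SD_Y / SD_X = 7.15 / 5.86 ~ 1.2201
intercept = mean_Y - slope * mean_X = 73.99 - (7.15 / 5.86) * 59.23 ~ 1.7213
Y = slope * X + intercept. To avoid rounding drift from the rounded slope/intercept, evaluate the equivalent form Y = mean_Y + SD_Y * (X - mean_X) / SD_X at full precision:
Y = 73.99 + 7.15 * (43 - 59.23) / 5.86
Y = 73.99 - 7.15 * 16.23 / 5.86
Y = 73.99 - 116.0445 / 5.86
Y = 73.99 - 19.8028
Y = 54.1872

54.1872


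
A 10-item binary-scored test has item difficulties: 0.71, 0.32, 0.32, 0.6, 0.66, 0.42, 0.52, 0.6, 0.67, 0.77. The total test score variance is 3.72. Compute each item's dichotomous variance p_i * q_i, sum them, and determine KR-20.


For each item, compute p_i * q_i:
  Item 1: 0.71 * 0.29 = 0.2059
  Item 2: 0.32 * 0.68 = 0.2176
  Item 3: 0.32 * 0.68 = 0.2176
  Item 4: 0.6 * 0.4 = 0.24
  Item 5: 0.66 * 0.34 = 0.2244
  Item 6: 0.42 * 0.58 = 0.2436
  Item 7: 0.52 * 0.48 = 0.2496
  Item 8: 0.6 * 0.4 = 0.24
  Item 9: 0.67 * 0.33 = 0.2211
  Item 10: 0.77 * 0.23 = 0.1771
Sum(p_i * q_i) = 0.2059 + 0.2176 + 0.2176 + 0.24 + 0.2244 + 0.2436 + 0.2496 + 0.24 + 0.2211 + 0.1771 = 2.2369
KR-20 = (k/(k-1)) * (1 - Sum(p_i*q_i) / Var_total)
= (10/9) * (1 - 2.2369/3.72)
= 1.1111 * 0.3987
KR-20 = 0.443

0.443


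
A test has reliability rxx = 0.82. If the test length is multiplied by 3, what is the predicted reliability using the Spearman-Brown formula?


r_new = (n * rxx) / (1 + (n-1) * rxx)
r_new = (3 * 0.82) / (1 + 2 * 0.82)
r_new = 2.46 / 2.64
r_new = 0.9318

0.9318


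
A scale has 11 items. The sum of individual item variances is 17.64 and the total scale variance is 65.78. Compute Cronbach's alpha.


alpha = (k/(k-1)) * (1 - sum(si^2)/s_total^2)
= (11/10) * (1 - 17.64/65.78)
alpha = 0.805

0.805


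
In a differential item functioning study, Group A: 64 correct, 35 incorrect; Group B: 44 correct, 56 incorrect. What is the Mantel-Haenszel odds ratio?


Odds_A = 64/35 = 1.8286
Odds_B = 44/56 = 0.7857
OR = Odds_A / Odds_B = 1.8286 / 0.7857
Exactly, OR = (64 * 56) / (35 * 44) = 3584 / 1540
OR = 2.3273

2.3273


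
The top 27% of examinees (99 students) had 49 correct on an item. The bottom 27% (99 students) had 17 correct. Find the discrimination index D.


p_upper = 49/99 = 0.4949
p_lower = 17/99 = 0.1717
D = 0.4949 - 0.1717 = 0.3232

0.3232


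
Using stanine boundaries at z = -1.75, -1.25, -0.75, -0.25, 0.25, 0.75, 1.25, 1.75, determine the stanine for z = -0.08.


Stanine boundaries: [-1.75, -1.25, -0.75, -0.25, 0.25, 0.75, 1.25, 1.75]
z = -0.08
Check each boundary:
  z >= -1.75 -> could be stanine 2
  z >= -1.25 -> could be stanine 3
  z >= -0.75 -> could be stanine 4
  z >= -0.25 -> could be stanine 5
  z < 0.25
  z < 0.75
  z < 1.25
  z < 1.75
Highest qualifying boundary gives stanine = 5

5


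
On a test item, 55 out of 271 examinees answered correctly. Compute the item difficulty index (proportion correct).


Item difficulty p = number correct / total examinees
p = 55 / 271
p = 0.203

0.203


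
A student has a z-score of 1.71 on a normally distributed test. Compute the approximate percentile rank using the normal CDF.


CDF(z) = 0.5 * (1 + erf(z/sqrt(2)))
erf(1.2092) = 0.9127
CDF = 0.9564
Percentile rank = 0.9564 * 100 = 95.64

95.64


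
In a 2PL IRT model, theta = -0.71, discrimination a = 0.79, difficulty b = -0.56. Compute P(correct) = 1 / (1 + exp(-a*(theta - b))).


a*(theta - b) = 0.79 * (-0.71 - -0.56) = -0.1185
exp(--0.1185) = 1.1258
P = 1 / (1 + 1.1258)
P = 0.4704

0.4704


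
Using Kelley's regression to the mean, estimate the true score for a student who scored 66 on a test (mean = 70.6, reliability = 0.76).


T_est = rxx * X + (1 - rxx) * mean
T_est = 0.76 * 66 + 0.24 * 70.6
T_est = 50.16 + 16.944
T_est = 67.104

67.104


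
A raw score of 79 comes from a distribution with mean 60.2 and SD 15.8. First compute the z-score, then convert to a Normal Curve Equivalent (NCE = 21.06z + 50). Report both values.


z = (X - mean) / SD = (79 - 60.2) / 15.8
z = 18.8 / 15.8
z = 1.1899
NCE = NCE = 21.06z + 50
Carry z at full precision (z = 18.8 / 15.8) into the conversion:
NCE = 21.06 * (18.8 / 15.8) + 50 = 395.928 / 15.8 + 50
NCE = 25.0587 + 50
NCE = 75.0587

75.0587


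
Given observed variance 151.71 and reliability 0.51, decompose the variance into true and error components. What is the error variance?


var_true = rxx * var_obs = 0.51 * 151.71 = 77.3721
var_error = var_obs - var_true
var_error = 151.71 - 77.3721
var_error = 74.3379

74.3379


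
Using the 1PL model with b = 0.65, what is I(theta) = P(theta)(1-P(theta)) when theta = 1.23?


P = 1/(1+exp(-(1.23-0.65))) = 0.6411
I = P*(1-P) = 0.6411 * 0.3589
I = 0.2301

0.2301


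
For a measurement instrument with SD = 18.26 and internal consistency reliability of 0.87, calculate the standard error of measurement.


SEM = SD * sqrt(1 - rxx)
SEM = 18.26 * sqrt(1 - 0.87)
SEM = 18.26 * sqrt(0.13) = 18.26 * 0.360555
SEM = 6.5837

6.5837


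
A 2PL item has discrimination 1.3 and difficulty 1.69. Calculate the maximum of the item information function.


For 2PL, max info at theta = b = 1.69
I_max = a^2 / 4 = 1.3^2 / 4
= 1.69 / 4
I_max = 0.4225

0.4225


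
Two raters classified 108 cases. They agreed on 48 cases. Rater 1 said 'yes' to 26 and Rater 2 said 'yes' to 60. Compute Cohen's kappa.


P_o = 48/108 = 0.444444
P_e = (26*60 + 82*48) / 11664 = 0.471193
kappa = (P_o - P_e) / (1 - P_e)
kappa = (0.444444 - 0.471193) / (1 - 0.471193)
kappa = -0.0506

-0.0506


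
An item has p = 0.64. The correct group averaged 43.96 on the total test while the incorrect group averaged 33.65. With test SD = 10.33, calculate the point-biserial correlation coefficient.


q = 1 - p = 0.36
rpb = ((M1 - M0) / SD) * sqrt(p * q)
rpb = ((43.96 - 33.65) / 10.33) * sqrt(0.64 * 0.36)
rpb = 0.4791

0.4791


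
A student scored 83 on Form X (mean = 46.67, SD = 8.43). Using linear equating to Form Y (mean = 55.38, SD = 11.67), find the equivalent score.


slope = SD_Y / SD_X = 11.67 / 8.43 ~ 1.3843
intercept = mean_Y - slope * mean_X = 55.38 - (11.67 / 8.43) * 46.67 ~ -9.2272
Y = slope * X + intercept. To avoid rounding drift from the rounded slope/intercept, evaluate the equivalent form Y = mean_Y + SD_Y * (X - mean_X) / SD_X at full precision:
Y = 55.38 + 11.67 * (83 - 46.67) / 8.43
Y = 55.38 + 11.67 * 36.33 / 8.43
Y = 55.38 + 423.9711 / 8.43
Y = 55.38 + 50.2931
Y = 105.6731

105.6731


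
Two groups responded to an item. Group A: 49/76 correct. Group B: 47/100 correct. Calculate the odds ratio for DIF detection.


Odds_A = 49/27 = 1.8148
Odds_B = 47/53 = 0.8868
OR = Odds_A / Odds_B = 1.8148 / 0.8868
Exactly, OR = (49 * 53) / (27 * 47) = 2597 / 1269
OR = 2.0465

2.0465


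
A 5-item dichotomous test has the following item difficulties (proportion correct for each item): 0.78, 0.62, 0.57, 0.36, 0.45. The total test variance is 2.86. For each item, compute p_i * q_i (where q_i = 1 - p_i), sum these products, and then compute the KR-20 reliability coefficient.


For each item, compute p_i * q_i:
  Item 1: 0.78 * 0.22 = 0.1716
  Item 2: 0.62 * 0.38 = 0.2356
  Item 3: 0.57 * 0.43 = 0.2451
  Item 4: 0.36 * 0.64 = 0.2304
  Item 5: 0.45 * 0.55 = 0.2475
Sum(p_i * q_i) = 0.1716 + 0.2356 + 0.2451 + 0.2304 + 0.2475 = 1.1302
KR-20 = (k/(k-1)) * (1 - Sum(p_i*q_i) / Var_total)
= (5/4) * (1 - 1.1302/2.86)
= 1.25 * 0.6048
KR-20 = 0.756

0.756


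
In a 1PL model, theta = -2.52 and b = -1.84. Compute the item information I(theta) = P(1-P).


P = 1/(1+exp(-(-2.52--1.84))) = 0.3363
I = P*(1-P) = 0.3363 * 0.6637
I = 0.2232

0.2232


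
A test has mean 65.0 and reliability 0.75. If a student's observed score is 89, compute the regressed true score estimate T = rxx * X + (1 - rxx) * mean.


T_est = rxx * X + (1 - rxx) * mean
T_est = 0.75 * 89 + 0.25 * 65.0
T_est = 66.75 + 16.25
T_est = 83.0

83.0


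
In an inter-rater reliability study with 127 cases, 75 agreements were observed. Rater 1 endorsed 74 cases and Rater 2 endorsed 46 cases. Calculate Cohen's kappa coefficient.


P_o = 75/127 = 0.590551
P_e = (74*46 + 53*81) / 16129 = 0.477215
kappa = (P_o - P_e) / (1 - P_e)
kappa = (0.590551 - 0.477215) / (1 - 0.477215)
kappa = 0.2168

0.2168


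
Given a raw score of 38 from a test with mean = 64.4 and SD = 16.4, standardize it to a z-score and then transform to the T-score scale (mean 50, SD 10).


z = (X - mean) / SD = (38 - 64.4) / 16.4
z = -26.4 / 16.4
z = -1.6098
T-score = T = 50 + 10z
Carry z at full precision (z = -26.4 / 16.4) into the conversion:
T-score = 50 + 10 * (-26.4 / 16.4) = 50 + -264 / 16.4
T-score = 50 + -16.0976
T-score = 33.9024

33.9024


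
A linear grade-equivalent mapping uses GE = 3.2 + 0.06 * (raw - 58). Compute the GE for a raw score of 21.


raw - median = 21 - 58 = -37
slope * diff = 0.06 * -37 = -2.22
GE = 3.2 + -2.22
GE = 0.98

0.98


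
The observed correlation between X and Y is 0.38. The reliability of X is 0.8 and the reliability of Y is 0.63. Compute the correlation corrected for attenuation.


r_corrected = rxy / sqrt(rxx * ryy)
= 0.38 / sqrt(0.8 * 0.63)
= 0.38 / sqrt(0.504)
= 0.38 / 0.70993
r_corrected = 0.5353

0.5353


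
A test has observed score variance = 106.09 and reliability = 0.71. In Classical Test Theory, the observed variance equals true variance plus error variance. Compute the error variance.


var_true = rxx * var_obs = 0.71 * 106.09 = 75.3239
var_error = var_obs - var_true
var_error = 106.09 - 75.3239
var_error = 30.7661

30.7661


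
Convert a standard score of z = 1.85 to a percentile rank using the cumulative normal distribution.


CDF(z) = 0.5 * (1 + erf(z/sqrt(2)))
erf(1.3081) = 0.9357
CDF = 0.9678
Percentile rank = 0.9678 * 100 = 96.78

96.78


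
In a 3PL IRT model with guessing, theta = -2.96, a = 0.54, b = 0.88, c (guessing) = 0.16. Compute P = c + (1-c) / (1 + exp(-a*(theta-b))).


logit = 0.54*(-2.96 - 0.88) = -2.0736
P* = 1/(1 + exp(--2.0736)) = 0.1117
P = 0.16 + (1 - 0.16) * 0.1117
P = 0.2538

0.2538


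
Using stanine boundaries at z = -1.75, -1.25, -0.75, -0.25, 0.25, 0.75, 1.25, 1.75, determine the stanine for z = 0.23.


Stanine boundaries: [-1.75, -1.25, -0.75, -0.25, 0.25, 0.75, 1.25, 1.75]
z = 0.23
Check each boundary:
  z >= -1.75 -> could be stanine 2
  z >= -1.25 -> could be stanine 3
  z >= -0.75 -> could be stanine 4
  z >= -0.25 -> could be stanine 5
  z < 0.25
  z < 0.75
  z < 1.25
  z < 1.75
Highest qualifying boundary gives stanine = 5

5


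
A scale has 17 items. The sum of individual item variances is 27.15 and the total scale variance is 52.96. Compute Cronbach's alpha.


alpha = (k/(k-1)) * (1 - sum(si^2)/s_total^2)
= (17/16) * (1 - 27.15/52.96)
alpha = 0.5178

0.5178


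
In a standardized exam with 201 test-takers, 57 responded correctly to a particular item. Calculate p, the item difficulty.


Item difficulty p = number correct / total examinees
p = 57 / 201
p = 0.2836

0.2836


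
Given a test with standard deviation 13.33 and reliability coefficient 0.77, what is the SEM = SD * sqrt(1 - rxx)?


SEM = SD * sqrt(1 - rxx)
SEM = 13.33 * sqrt(1 - 0.77)
SEM = 13.33 * sqrt(0.23) = 13.33 * 0.479583
SEM = 6.3928

6.3928


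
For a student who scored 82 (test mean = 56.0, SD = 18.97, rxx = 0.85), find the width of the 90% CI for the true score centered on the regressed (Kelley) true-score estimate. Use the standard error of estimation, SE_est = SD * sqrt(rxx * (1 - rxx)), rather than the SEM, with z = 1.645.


True score estimate = 0.85*82 + 0.15*56.0 = 78.1
SE_est = SD * sqrt(rxx * (1 - rxx)) = 18.97 * sqrt(0.85 * 0.15) = 18.97 * sqrt(0.1275) = 6.773645
CI = T_est +/- z * SE_est, so width = 2 * z * SE_est = 2 * 1.645 * 6.773645
Width = 22.2853

22.2853


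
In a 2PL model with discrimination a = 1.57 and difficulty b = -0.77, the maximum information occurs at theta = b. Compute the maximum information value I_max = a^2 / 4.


For 2PL, max info at theta = b = -0.77
I_max = a^2 / 4 = 1.57^2 / 4
= 2.4649 / 4
I_max = 0.6162

0.6162


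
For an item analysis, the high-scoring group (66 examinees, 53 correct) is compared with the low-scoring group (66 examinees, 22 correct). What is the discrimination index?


p_upper = 53/66 = 0.803
p_lower = 22/66 = 0.3333
D = 0.803 - 0.3333 = 0.4697

0.4697


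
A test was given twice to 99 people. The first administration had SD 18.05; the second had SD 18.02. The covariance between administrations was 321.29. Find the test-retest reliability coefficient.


r = cov(X,Y) / (SD_X * SD_Y)
r = 321.29 / (18.05 * 18.02)
r = 321.29 / 325.261
r = 0.9878

0.9878


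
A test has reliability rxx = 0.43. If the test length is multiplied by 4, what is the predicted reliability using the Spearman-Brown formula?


r_new = (n * rxx) / (1 + (n-1) * rxx)
r_new = (4 * 0.43) / (1 + 3 * 0.43)
r_new = 1.72 / 2.29
r_new = 0.7511

0.7511


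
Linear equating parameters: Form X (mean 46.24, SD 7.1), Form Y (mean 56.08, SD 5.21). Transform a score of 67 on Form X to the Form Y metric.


slope = SD_Y / SD_X = 5.21 / 7.1 ~ 0.7338
intercept = mean_Y - slope * mean_X = 56.08 - (5.21 / 7.1) * 46.24 ~ 22.149
Y = slope * X + intercept. To avoid rounding drift from the rounded slope/intercept, evaluate the equivalent form Y = mean_Y + SD_Y * (X - mean_X) / SD_X at full precision:
Y = 56.08 + 5.21 * (67 - 46.24) / 7.1
Y = 56.08 + 5.21 * 20.76 / 7.1
Y = 56.08 + 108.1596 / 7.1
Y = 56.08 + 15.2337
Y = 71.3137

71.3137


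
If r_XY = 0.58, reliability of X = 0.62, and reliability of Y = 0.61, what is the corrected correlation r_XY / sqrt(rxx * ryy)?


r_corrected = rxy / sqrt(rxx * ryy)
= 0.58 / sqrt(0.62 * 0.61)
= 0.58 / sqrt(0.3782)
= 0.58 / 0.61498
r_corrected = 0.9431

0.9431


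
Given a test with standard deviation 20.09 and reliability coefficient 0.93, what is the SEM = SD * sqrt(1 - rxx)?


SEM = SD * sqrt(1 - rxx)
SEM = 20.09 * sqrt(1 - 0.93)
SEM = 20.09 * sqrt(0.07) = 20.09 * 0.264575
SEM = 5.3153

5.3153


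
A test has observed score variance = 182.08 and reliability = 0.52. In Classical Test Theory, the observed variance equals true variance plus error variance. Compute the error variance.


var_true = rxx * var_obs = 0.52 * 182.08 = 94.6816
var_error = var_obs - var_true
var_error = 182.08 - 94.6816
var_error = 87.3984

87.3984
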